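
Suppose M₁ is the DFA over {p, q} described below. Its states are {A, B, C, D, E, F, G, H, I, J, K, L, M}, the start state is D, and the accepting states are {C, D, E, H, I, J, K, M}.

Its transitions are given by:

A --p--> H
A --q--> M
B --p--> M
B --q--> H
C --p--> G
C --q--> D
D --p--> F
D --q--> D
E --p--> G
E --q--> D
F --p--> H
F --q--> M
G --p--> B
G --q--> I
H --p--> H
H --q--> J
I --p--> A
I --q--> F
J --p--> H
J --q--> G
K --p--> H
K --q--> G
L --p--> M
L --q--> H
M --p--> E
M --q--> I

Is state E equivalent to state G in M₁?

No

First remove the unreachable states {C,K,L}; 10 states remain.
Initial partition by acceptance: {D,E,H,I,J,M} | {A,B,F,G}.
Split {D,E,H,I,J,M} by δ(·,p) → {D,E,I} and {H,J,M}.
Split {D,E,I} by δ(·,q) → {D,E} and {I}.
Refine {A,B,F,G} on symbol p: members go to different blocks, giving {A,B,F} and {G}.
On input p, block {D,E} splits into {D} and {E}.
Refine {H,J,M} on symbol p: members go to different blocks, giving {H,J} and {M}.
On input p, block {A,B,F} splits into {A,F} and {B}.
Refine {H,J} on symbol q: members go to different blocks, giving {H} and {J}.
The partition is now stable with 9 blocks: {D} | {A,F} | {H} | {I} | {G} | {E} | {M} | {B} | {J}.
E and G end up in different blocks, so they are distinguishable. For instance, the string 'ε' is accepted from only E.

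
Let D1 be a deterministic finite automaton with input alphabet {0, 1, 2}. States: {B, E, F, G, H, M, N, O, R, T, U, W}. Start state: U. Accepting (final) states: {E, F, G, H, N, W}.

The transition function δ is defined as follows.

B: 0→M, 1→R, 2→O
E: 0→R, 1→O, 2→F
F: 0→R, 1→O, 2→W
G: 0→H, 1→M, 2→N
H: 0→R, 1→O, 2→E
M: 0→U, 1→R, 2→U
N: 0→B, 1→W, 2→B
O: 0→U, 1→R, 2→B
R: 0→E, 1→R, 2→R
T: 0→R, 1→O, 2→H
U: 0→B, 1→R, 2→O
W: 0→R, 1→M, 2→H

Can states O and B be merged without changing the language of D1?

First remove the unreachable states {G,N,T}; 9 states remain.
Start with accepting vs non-accepting: {E,F,H,W} | {B,M,O,R,U}.
Split {B,M,O,R,U} by δ(·,0) → {B,M,O,U} and {R}.
Stable partition: {E,F,H,W} | {B,M,O,U} | {R} — 3 equivalence classes.
O and B lie in the same block of the stable partition, so they are equivalent — no string distinguishes them.

Yes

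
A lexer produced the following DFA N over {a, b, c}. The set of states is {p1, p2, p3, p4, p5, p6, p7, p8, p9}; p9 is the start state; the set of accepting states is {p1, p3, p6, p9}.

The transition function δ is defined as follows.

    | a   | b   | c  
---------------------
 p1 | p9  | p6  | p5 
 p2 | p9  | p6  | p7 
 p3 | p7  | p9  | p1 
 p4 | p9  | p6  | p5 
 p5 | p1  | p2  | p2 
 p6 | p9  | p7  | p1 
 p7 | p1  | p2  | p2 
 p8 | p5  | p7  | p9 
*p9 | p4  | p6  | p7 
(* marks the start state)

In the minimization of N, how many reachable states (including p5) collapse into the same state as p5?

2

Reachable states from the start: {p1,p2,p4,p5,p6,p7,p9}. Unreachable: {p3,p8} — drop them.
Start with accepting vs non-accepting: {p1,p6,p9} | {p2,p4,p5,p7}.
Split {p1,p6,p9} by δ(·,a) → {p1,p6} and {p9}.
On input b, block {p1,p6} splits into {p1} and {p6}.
On input a, block {p2,p4,p5,p7} splits into {p2,p4} and {p5,p7}.
No further refinement is possible. Final partition (5 blocks): {p1} | {p2,p4} | {p9} | {p6} | {p5,p7}.
The equivalence class containing p5 is {p5,p7}, of size 2.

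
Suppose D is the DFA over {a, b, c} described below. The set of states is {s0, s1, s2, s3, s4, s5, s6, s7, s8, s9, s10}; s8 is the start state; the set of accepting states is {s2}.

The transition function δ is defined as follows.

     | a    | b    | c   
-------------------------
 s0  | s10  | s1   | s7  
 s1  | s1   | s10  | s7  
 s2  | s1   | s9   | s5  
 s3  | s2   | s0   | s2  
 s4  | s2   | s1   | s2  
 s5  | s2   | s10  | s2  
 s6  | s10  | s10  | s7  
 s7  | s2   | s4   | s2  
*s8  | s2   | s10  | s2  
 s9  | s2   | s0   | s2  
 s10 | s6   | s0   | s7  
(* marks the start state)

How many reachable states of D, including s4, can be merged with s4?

4

States {s3} cannot be reached from the start state, so discard them.
Initial partition by acceptance: {s2} | {s0,s1,s4,s5,s6,s7,s8,s9,s10}.
Split {s0,s1,s4,s5,s6,s7,s8,s9,s10} by δ(·,a) → {s4,s5,s7,s8,s9} and {s0,s1,s6,s10}.
Refine {s4,s5,s7,s8,s9} on symbol b: members go to different blocks, giving {s4,s5,s8,s9} and {s7}.
Stable partition: {s2} | {s4,s5,s8,s9} | {s0,s1,s6,s10} | {s7} — 4 equivalence classes.
The equivalence class containing s4 is {s4,s5,s8,s9}, of size 4.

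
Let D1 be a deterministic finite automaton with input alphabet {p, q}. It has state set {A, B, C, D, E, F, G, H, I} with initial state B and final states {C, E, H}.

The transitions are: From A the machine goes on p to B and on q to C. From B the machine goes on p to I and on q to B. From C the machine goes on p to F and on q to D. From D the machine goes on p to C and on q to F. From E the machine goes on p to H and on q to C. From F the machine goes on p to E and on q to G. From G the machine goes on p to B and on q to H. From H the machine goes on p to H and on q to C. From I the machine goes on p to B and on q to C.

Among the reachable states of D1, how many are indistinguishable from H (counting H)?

2

First remove the unreachable states {A}; 8 states remain.
Initial partition by acceptance: {C,E,H} | {B,D,F,G,I}.
Refine {C,E,H} on symbol p: members go to different blocks, giving {E,H} and {C}.
Refine {B,D,F,G,I} on symbol p: members go to different blocks, giving {B,G,I} and {D} and {F}.
Refine {B,G,I} on symbol q: members go to different blocks, giving {B} and {G} and {I}.
Stable partition: {E,H} | {B} | {C} | {D} | {F} | {G} | {I} — 7 equivalence classes.
The equivalence class containing H is {E,H}, of size 2.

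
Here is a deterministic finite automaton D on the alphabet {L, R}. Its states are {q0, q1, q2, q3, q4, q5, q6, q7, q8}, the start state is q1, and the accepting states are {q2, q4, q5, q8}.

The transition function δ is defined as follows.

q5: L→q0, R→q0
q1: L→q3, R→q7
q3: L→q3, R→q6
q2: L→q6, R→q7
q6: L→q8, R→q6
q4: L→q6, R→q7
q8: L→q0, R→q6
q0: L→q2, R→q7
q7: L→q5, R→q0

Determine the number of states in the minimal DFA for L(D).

3

States {q4} cannot be reached from the start state, so discard them.
Initial partition by acceptance: {q2,q5,q8} | {q0,q1,q3,q6,q7}.
Split {q0,q1,q3,q6,q7} by δ(·,L) → {q0,q6,q7} and {q1,q3}.
Stable partition: {q2,q5,q8} | {q0,q6,q7} | {q1,q3} — 3 equivalence classes.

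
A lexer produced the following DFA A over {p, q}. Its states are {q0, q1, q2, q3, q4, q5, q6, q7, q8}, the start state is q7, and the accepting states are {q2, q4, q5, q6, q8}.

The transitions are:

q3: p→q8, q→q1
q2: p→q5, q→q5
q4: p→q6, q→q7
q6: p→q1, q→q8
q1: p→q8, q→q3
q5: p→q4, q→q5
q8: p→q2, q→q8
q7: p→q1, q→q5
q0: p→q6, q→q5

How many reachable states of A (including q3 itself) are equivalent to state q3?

2

First remove the unreachable states {q0}; 8 states remain.
P0 = {q2,q4,q5,q6,q8} | {q1,q3,q7}.
Split {q2,q4,q5,q6,q8} by δ(·,p) → {q2,q4,q5,q8} and {q6}.
Split {q2,q4,q5,q8} by δ(·,p) → {q2,q5,q8} and {q4}.
Refine {q2,q5,q8} on symbol p: members go to different blocks, giving {q2,q8} and {q5}.
Refine {q2,q8} on symbol p: members go to different blocks, giving {q2} and {q8}.
Split {q1,q3,q7} by δ(·,p) → {q1,q3} and {q7}.
The partition is now stable with 7 blocks: {q2} | {q1,q3} | {q6} | {q4} | {q5} | {q8} | {q7}.
The equivalence class containing q3 is {q1,q3}, of size 2.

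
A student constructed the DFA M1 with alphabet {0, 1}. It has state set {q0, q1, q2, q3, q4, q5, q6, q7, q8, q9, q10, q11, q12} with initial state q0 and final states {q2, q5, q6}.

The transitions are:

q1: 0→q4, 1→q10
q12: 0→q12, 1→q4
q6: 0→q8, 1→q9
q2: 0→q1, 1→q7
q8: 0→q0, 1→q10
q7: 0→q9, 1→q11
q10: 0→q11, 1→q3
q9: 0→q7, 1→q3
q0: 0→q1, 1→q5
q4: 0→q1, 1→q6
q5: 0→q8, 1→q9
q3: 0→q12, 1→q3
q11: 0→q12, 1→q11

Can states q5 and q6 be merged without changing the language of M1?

Yes

First remove the unreachable states {q2}; 12 states remain.
P0 = {q5,q6} | {q0,q1,q3,q4,q7,q8,q9,q10,q11,q12}.
Refine {q0,q1,q3,q4,q7,q8,q9,q10,q11,q12} on symbol 1: members go to different blocks, giving {q1,q3,q7,q8,q9,q10,q11,q12} and {q0,q4}.
Split {q1,q3,q7,q8,q9,q10,q11,q12} by δ(·,0) → {q3,q7,q9,q10,q11,q12} and {q1,q8}.
Refine {q3,q7,q9,q10,q11,q12} on symbol 1: members go to different blocks, giving {q3,q7,q9,q10,q11} and {q12}.
Split {q3,q7,q9,q10,q11} by δ(·,0) → {q7,q9,q10} and {q3,q11}.
Split {q7,q9,q10} by δ(·,0) → {q7,q9} and {q10}.
No further refinement is possible. Final partition (7 blocks): {q5,q6} | {q7,q9} | {q0,q4} | {q1,q8} | {q12} | {q3,q11} | {q10}.
q5 and q6 lie in the same block of the stable partition, so they are equivalent — no string distinguishes them.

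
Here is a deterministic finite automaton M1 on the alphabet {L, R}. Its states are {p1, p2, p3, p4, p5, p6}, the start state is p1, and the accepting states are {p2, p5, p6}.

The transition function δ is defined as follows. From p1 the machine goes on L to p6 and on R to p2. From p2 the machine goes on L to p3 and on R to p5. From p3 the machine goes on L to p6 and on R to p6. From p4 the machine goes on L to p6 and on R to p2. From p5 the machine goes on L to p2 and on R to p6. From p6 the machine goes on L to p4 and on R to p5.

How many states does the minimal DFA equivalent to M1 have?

P0 = {p2,p5,p6} | {p1,p3,p4}.
Refine {p2,p5,p6} on symbol L: members go to different blocks, giving {p2,p6} and {p5}.
The partition is now stable with 3 blocks: {p2,p6} | {p1,p3,p4} | {p5}.

3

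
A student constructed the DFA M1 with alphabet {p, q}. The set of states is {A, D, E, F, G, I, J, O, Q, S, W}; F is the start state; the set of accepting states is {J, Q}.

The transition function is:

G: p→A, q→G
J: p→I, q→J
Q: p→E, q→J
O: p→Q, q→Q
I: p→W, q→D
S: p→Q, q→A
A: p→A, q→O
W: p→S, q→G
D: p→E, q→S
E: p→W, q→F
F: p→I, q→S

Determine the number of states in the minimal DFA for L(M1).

P0 = {J,Q} | {A,D,E,F,G,I,O,S,W}.
On input p, block {A,D,E,F,G,I,O,S,W} splits into {A,D,E,F,G,I,W} and {O,S}.
Split {A,D,E,F,G,I,W} by δ(·,p) → {A,D,E,F,G,I} and {W}.
Split {A,D,E,F,G,I} by δ(·,p) → {A,D,F,G} and {E,I}.
Refine {A,D,F,G} on symbol p: members go to different blocks, giving {A,G} and {D,F}.
Split {A,G} by δ(·,q) → {G} and {A}.
Refine {O,S} on symbol q: members go to different blocks, giving {S} and {O}.
No further refinement is possible. Final partition (8 blocks): {J,Q} | {G} | {S} | {W} | {E,I} | {D,F} | {A} | {O}.

8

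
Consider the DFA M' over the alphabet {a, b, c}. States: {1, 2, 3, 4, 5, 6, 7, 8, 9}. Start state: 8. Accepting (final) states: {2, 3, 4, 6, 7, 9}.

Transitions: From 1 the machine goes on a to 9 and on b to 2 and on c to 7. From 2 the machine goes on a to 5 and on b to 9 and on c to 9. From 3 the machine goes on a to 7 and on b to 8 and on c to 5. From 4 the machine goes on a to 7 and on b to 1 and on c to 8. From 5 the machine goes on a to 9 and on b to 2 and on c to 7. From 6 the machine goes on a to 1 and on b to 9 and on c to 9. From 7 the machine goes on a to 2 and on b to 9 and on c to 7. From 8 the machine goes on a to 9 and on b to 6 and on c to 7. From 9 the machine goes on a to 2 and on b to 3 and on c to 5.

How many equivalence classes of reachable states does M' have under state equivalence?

States {4} cannot be reached from the start state, so discard them.
P0 = {2,3,6,7,9} | {1,5,8}.
On input a, block {2,3,6,7,9} splits into {3,7,9} and {2,6}.
Refine {3,7,9} on symbol a: members go to different blocks, giving {7,9} and {3}.
Split {7,9} by δ(·,b) → {7} and {9}.
Stable partition: {7} | {1,5,8} | {2,6} | {3} | {9} — 5 equivalence classes.

5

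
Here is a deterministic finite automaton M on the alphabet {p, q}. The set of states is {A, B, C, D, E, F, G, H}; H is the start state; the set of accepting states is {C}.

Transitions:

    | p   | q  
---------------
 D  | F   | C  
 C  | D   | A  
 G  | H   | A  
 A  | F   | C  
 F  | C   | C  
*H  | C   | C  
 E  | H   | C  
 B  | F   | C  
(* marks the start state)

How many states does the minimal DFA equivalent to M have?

States {B,E,G} cannot be reached from the start state, so discard them.
P0 = {C} | {A,D,F,H}.
On input p, block {A,D,F,H} splits into {A,D} and {F,H}.
No further refinement is possible. Final partition (3 blocks): {C} | {A,D} | {F,H}.

3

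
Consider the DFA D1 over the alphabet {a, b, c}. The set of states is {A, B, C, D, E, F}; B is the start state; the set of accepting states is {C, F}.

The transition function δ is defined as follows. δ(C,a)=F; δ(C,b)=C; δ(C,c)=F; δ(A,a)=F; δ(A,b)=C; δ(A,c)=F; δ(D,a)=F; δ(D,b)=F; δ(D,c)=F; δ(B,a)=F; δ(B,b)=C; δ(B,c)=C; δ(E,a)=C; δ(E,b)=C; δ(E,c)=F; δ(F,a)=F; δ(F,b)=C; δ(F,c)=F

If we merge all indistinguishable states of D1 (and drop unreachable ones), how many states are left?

First remove the unreachable states {A,D,E}; 3 states remain.
Initial partition by acceptance: {C,F} | {B}.
The partition is now stable with 2 blocks: {C,F} | {B}.

2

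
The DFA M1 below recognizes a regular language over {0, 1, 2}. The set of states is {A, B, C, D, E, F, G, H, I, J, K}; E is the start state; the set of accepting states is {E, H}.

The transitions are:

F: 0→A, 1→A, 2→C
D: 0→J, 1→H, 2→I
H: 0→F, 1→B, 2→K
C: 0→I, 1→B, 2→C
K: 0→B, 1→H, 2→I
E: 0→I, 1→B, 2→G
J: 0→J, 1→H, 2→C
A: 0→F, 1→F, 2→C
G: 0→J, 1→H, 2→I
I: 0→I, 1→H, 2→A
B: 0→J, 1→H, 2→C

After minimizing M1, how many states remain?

7

States {D} cannot be reached from the start state, so discard them.
P0 = {E,H} | {A,B,C,F,G,I,J,K}.
Refine {A,B,C,F,G,I,J,K} on symbol 1: members go to different blocks, giving {B,G,I,J,K} and {A,C,F}.
Split {E,H} by δ(·,0) → {E} and {H}.
Split {B,G,I,J,K} by δ(·,2) → {B,I,J} and {G,K}.
Refine {A,C,F} on symbol 0: members go to different blocks, giving {A,F} and {C}.
Refine {B,I,J} on symbol 2: members go to different blocks, giving {B,J} and {I}.
Stable partition: {E} | {B,J} | {A,F} | {H} | {G,K} | {C} | {I} — 7 equivalence classes.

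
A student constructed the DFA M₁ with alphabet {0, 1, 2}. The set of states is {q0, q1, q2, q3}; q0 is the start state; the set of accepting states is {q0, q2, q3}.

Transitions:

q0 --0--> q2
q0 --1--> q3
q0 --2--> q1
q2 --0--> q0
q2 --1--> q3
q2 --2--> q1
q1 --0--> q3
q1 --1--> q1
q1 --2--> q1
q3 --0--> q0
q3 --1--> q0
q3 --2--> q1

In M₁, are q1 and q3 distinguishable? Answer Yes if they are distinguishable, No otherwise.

Yes

Initial partition by acceptance: {q0,q2,q3} | {q1}.
The partition is now stable with 2 blocks: {q0,q2,q3} | {q1}.
q1 and q3 end up in different blocks, so they are distinguishable. For instance, the string 'ε' is accepted from only q3.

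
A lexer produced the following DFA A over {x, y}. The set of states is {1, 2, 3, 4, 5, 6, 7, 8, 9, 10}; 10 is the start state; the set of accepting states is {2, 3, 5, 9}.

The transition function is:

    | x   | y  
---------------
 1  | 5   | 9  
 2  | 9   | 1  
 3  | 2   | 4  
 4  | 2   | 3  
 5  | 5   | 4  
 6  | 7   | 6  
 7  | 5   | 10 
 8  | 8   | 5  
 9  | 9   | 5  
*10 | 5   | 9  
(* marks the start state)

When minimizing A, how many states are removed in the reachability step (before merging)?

3

Starting at 10 and following transitions, the reachable set is {1, 2, 3, 4, 5, 9, 10}. That leaves 6, 7, 8 unreachable — 3 in total.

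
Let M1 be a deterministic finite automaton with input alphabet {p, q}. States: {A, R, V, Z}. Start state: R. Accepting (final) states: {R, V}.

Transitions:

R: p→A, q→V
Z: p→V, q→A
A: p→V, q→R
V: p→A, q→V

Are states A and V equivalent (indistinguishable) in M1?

Reachable states from the start: {A,R,V}. Unreachable: {Z} — drop them.
Initial partition by acceptance: {R,V} | {A}.
The partition is now stable with 2 blocks: {R,V} | {A}.
A and V end up in different blocks, so they are distinguishable. For instance, the string 'ε' is accepted from only V.

No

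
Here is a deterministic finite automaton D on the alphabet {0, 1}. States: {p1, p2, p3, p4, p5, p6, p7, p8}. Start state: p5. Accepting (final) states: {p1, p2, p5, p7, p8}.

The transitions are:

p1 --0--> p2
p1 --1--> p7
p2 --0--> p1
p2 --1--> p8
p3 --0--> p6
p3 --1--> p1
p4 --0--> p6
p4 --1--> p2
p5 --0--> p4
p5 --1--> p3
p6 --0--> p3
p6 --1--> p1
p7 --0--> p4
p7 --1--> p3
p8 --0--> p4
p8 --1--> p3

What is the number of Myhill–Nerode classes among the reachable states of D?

All states are reachable from the start state.
P0 = {p1,p2,p5,p7,p8} | {p3,p4,p6}.
Refine {p1,p2,p5,p7,p8} on symbol 0: members go to different blocks, giving {p5,p7,p8} and {p1,p2}.
The partition is now stable with 3 blocks: {p5,p7,p8} | {p3,p4,p6} | {p1,p2}.

3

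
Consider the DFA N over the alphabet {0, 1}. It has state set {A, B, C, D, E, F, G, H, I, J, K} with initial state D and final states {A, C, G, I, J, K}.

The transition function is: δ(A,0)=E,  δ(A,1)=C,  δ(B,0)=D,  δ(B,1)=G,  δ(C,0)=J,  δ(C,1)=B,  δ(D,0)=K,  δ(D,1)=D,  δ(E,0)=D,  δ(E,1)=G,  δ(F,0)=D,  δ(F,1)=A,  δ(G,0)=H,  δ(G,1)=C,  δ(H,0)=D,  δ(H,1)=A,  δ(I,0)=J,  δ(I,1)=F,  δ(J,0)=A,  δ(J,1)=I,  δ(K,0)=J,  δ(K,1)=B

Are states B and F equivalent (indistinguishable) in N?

Yes

Every state is reachable, so we keep all 11.
Start with accepting vs non-accepting: {A,C,G,I,J,K} | {B,D,E,F,H}.
On input 0, block {A,C,G,I,J,K} splits into {C,I,J,K} and {A,G}.
On input 0, block {C,I,J,K} splits into {C,I,K} and {J}.
Split {B,D,E,F,H} by δ(·,0) → {B,E,F,H} and {D}.
Stable partition: {C,I,K} | {B,E,F,H} | {A,G} | {J} | {D} — 5 equivalence classes.
B and F lie in the same block of the stable partition, so they are equivalent — no string distinguishes them.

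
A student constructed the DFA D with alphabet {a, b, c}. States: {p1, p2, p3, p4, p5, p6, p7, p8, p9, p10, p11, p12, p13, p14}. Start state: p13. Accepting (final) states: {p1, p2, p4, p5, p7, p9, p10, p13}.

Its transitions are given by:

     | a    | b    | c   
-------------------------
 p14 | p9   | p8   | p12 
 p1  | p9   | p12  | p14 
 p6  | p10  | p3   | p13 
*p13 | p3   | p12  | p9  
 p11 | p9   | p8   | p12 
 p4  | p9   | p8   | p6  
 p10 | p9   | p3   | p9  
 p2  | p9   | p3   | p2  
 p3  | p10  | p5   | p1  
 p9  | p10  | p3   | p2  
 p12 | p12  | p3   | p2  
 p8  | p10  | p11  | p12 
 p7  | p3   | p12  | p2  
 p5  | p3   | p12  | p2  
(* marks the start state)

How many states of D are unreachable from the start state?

3

BFS from p13 reaches {p1, p2, p3, p5, p8, p9, p10, p11, p12, p13, p14}; the 3 state(s) p4, p6, p7 are never visited.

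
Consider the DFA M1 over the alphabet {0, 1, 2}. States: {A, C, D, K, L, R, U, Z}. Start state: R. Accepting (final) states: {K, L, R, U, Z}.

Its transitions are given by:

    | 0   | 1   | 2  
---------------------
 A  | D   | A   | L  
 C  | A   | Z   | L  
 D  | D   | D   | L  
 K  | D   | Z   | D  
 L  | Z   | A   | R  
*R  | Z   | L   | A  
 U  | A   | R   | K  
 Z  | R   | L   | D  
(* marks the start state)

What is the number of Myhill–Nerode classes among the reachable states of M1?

States {C,K,U} cannot be reached from the start state, so discard them.
P0 = {L,R,Z} | {A,D}.
Refine {L,R,Z} on symbol 1: members go to different blocks, giving {R,Z} and {L}.
The partition is now stable with 3 blocks: {R,Z} | {A,D} | {L}.

3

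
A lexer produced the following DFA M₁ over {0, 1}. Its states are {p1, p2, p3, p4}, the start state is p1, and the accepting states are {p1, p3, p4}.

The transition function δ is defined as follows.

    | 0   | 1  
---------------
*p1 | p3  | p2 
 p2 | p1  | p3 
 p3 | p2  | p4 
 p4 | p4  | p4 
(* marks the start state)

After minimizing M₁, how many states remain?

4

All states are reachable from the start state.
P0 = {p1,p3,p4} | {p2}.
Refine {p1,p3,p4} on symbol 0: members go to different blocks, giving {p1,p4} and {p3}.
Refine {p1,p4} on symbol 0: members go to different blocks, giving {p1} and {p4}.
Stable partition: {p1} | {p2} | {p3} | {p4} — 4 equivalence classes.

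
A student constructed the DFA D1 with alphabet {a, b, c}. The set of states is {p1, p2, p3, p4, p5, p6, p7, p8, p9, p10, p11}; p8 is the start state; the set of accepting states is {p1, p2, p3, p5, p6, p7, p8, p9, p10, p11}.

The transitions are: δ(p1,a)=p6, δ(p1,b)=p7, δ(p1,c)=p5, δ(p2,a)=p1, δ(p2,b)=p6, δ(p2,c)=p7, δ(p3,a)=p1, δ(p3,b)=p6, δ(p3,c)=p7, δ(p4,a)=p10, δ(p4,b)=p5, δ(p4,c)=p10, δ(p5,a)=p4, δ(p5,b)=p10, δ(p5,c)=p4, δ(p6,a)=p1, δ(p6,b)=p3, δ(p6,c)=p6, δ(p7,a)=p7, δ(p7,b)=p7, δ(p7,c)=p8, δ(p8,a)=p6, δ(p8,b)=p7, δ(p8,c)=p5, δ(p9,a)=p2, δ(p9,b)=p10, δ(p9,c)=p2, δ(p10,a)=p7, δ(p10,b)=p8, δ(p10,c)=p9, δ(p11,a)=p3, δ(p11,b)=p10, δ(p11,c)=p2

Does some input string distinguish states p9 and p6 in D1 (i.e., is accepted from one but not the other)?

Reachable states from the start: {p1,p2,p3,p4,p5,p6,p7,p8,p9,p10}. Unreachable: {p11} — drop them.
Initial partition by acceptance: {p1,p2,p3,p5,p6,p7,p8,p9,p10} | {p4}.
Split {p1,p2,p3,p5,p6,p7,p8,p9,p10} by δ(·,a) → {p1,p2,p3,p6,p7,p8,p9,p10} and {p5}.
On input c, block {p1,p2,p3,p6,p7,p8,p9,p10} splits into {p2,p3,p6,p7,p9,p10} and {p1,p8}.
Split {p2,p3,p6,p7,p9,p10} by δ(·,a) → {p2,p3,p6} and {p7,p9,p10}.
On input c, block {p2,p3,p6} splits into {p2,p3} and {p6}.
On input a, block {p7,p9,p10} splits into {p7,p10} and {p9}.
On input b, block {p7,p10} splits into {p7} and {p10}.
Stable partition: {p2,p3} | {p4} | {p5} | {p1,p8} | {p7} | {p6} | {p9} | {p10} — 8 equivalence classes.
p9 and p6 end up in different blocks, so they are distinguishable. For instance, the string 'aca' is accepted from only p9.

Yes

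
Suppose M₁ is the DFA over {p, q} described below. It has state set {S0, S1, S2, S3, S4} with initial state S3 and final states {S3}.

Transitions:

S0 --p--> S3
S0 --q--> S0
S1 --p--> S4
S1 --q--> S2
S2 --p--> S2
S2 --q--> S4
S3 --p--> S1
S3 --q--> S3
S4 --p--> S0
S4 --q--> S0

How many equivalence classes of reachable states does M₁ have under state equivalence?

Every state is reachable, so we keep all 5.
P0 = {S3} | {S0,S1,S2,S4}.
Split {S0,S1,S2,S4} by δ(·,p) → {S1,S2,S4} and {S0}.
Split {S1,S2,S4} by δ(·,p) → {S1,S2} and {S4}.
Refine {S1,S2} on symbol p: members go to different blocks, giving {S1} and {S2}.
The partition is now stable with 5 blocks: {S3} | {S1} | {S0} | {S4} | {S2}.

5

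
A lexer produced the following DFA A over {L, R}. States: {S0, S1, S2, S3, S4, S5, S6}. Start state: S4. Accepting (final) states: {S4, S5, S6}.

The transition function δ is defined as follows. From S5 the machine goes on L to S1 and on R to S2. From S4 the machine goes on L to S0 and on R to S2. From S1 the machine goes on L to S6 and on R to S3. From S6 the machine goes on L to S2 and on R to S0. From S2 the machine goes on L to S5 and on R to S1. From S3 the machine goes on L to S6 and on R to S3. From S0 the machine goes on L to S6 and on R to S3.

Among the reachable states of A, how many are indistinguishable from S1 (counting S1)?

Every state is reachable, so we keep all 7.
Start with accepting vs non-accepting: {S4,S5,S6} | {S0,S1,S2,S3}.
The partition is now stable with 2 blocks: {S4,S5,S6} | {S0,S1,S2,S3}.
The equivalence class containing S1 is {S0,S1,S2,S3}, of size 4.

4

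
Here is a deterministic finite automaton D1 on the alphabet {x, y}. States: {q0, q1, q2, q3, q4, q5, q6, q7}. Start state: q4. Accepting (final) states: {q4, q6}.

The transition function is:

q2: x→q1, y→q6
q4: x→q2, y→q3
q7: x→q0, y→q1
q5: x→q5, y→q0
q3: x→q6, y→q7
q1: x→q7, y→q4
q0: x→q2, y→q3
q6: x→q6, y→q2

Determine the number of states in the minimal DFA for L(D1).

Reachable states from the start: {q0,q1,q2,q3,q4,q6,q7}. Unreachable: {q5} — drop them.
P0 = {q4,q6} | {q0,q1,q2,q3,q7}.
Refine {q4,q6} on symbol x: members go to different blocks, giving {q4} and {q6}.
On input x, block {q0,q1,q2,q3,q7} splits into {q0,q1,q2,q7} and {q3}.
Split {q0,q1,q2,q7} by δ(·,y) → {q0} and {q1} and {q2} and {q7}.
The partition is now stable with 7 blocks: {q4} | {q0} | {q6} | {q3} | {q1} | {q2} | {q7}.

7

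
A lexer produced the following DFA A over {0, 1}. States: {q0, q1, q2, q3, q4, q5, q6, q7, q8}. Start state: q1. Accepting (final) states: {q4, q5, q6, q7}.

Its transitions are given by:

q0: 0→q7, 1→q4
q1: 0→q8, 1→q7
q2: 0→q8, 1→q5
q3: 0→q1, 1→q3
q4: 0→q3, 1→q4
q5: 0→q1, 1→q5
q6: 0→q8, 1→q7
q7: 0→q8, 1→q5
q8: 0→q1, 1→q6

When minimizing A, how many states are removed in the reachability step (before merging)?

BFS from q1 reaches {q1, q5, q6, q7, q8}; the 4 state(s) q0, q2, q3, q4 are never visited.

4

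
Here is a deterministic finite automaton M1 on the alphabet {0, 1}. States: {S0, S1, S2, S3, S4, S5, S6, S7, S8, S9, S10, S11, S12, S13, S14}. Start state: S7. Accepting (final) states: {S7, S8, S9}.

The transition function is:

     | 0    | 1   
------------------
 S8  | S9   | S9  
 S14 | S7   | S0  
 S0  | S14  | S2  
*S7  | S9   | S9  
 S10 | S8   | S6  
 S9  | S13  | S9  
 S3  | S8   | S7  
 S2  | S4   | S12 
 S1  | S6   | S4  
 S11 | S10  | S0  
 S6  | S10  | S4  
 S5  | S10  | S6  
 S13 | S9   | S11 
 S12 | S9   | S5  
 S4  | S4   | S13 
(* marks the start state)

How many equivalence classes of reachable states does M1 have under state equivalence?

7

States {S1,S3} cannot be reached from the start state, so discard them.
Start with accepting vs non-accepting: {S7,S8,S9} | {S0,S2,S4,S5,S6,S10,S11,S12,S13,S14}.
Refine {S7,S8,S9} on symbol 0: members go to different blocks, giving {S7,S8} and {S9}.
On input 0, block {S0,S2,S4,S5,S6,S10,S11,S12,S13,S14} splits into {S0,S2,S4,S5,S6,S11} and {S10,S14} and {S12,S13}.
Split {S0,S2,S4,S5,S6,S11} by δ(·,0) → {S0,S5,S6,S11} and {S2,S4}.
Refine {S0,S5,S6,S11} on symbol 1: members go to different blocks, giving {S0,S6} and {S5,S11}.
The partition is now stable with 7 blocks: {S7,S8} | {S0,S6} | {S9} | {S10,S14} | {S12,S13} | {S2,S4} | {S5,S11}.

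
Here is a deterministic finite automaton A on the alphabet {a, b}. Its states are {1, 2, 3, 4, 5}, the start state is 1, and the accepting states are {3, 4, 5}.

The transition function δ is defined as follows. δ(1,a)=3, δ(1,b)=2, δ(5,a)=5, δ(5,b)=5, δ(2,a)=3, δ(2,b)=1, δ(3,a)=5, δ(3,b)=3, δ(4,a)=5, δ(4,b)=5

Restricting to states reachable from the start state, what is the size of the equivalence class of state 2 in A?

First remove the unreachable states {4}; 4 states remain.
Initial partition by acceptance: {3,5} | {1,2}.
Stable partition: {3,5} | {1,2} — 2 equivalence classes.
The equivalence class containing 2 is {1,2}, of size 2.

2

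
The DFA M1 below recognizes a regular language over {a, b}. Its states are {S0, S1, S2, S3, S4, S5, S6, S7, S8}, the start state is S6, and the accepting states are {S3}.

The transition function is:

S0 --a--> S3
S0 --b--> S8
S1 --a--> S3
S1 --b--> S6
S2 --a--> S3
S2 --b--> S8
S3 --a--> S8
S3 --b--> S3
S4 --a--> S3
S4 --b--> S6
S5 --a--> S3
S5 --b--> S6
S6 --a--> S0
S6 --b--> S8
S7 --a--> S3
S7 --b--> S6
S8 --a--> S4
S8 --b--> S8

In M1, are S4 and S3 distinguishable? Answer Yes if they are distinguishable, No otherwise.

First remove the unreachable states {S1,S2,S5,S7}; 5 states remain.
Start with accepting vs non-accepting: {S3} | {S0,S4,S6,S8}.
Split {S0,S4,S6,S8} by δ(·,a) → {S0,S4} and {S6,S8}.
The partition is now stable with 3 blocks: {S3} | {S0,S4} | {S6,S8}.
S4 and S3 end up in different blocks, so they are distinguishable. For instance, the string 'ε' is accepted from only S3.

Yes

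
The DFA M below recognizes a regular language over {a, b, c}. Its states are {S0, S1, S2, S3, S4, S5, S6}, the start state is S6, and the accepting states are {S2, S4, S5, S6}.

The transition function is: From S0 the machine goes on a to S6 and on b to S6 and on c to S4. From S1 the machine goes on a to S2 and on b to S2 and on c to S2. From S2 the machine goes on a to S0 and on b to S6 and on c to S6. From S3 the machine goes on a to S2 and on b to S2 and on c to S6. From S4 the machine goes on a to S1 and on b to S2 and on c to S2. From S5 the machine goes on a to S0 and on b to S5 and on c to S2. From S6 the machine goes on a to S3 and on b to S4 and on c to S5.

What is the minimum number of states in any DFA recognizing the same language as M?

2

Every state is reachable, so we keep all 7.
Start with accepting vs non-accepting: {S2,S4,S5,S6} | {S0,S1,S3}.
No further refinement is possible. Final partition (2 blocks): {S2,S4,S5,S6} | {S0,S1,S3}.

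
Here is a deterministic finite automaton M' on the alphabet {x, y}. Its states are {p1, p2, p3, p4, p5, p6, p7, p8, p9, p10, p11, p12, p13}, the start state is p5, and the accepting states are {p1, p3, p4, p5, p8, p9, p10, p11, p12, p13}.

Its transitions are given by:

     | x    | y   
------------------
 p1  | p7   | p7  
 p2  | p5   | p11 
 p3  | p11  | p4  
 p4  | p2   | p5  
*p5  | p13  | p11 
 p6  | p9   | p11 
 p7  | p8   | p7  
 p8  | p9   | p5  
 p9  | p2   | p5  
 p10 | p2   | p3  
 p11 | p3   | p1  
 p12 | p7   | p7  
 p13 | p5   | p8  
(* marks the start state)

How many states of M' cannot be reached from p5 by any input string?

3

No path from p5 leads to p6, p10, p12; the other 10 states are all reachable.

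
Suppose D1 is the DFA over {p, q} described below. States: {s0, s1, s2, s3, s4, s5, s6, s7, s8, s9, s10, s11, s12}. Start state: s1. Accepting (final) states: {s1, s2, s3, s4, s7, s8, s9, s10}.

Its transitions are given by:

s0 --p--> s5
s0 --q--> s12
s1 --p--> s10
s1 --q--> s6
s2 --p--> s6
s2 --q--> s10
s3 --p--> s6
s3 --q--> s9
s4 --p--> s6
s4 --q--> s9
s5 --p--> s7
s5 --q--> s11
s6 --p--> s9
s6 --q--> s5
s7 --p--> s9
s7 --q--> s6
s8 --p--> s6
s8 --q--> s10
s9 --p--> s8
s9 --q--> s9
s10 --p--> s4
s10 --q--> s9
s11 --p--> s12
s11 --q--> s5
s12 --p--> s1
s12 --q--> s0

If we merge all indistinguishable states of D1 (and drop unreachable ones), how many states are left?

6

First remove the unreachable states {s2,s3}; 11 states remain.
Start with accepting vs non-accepting: {s1,s4,s7,s8,s9,s10} | {s0,s5,s6,s11,s12}.
On input p, block {s1,s4,s7,s8,s9,s10} splits into {s1,s7,s9,s10} and {s4,s8}.
Refine {s1,s7,s9,s10} on symbol p: members go to different blocks, giving {s1,s7} and {s9,s10}.
Refine {s0,s5,s6,s11,s12} on symbol p: members go to different blocks, giving {s0,s11} and {s5,s12} and {s6}.
Stable partition: {s1,s7} | {s0,s11} | {s4,s8} | {s9,s10} | {s5,s12} | {s6} — 6 equivalence classes.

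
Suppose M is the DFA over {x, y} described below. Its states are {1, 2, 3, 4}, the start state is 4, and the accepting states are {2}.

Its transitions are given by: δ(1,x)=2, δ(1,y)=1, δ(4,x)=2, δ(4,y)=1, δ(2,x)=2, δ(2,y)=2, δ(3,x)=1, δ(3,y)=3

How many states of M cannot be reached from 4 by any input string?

1

Starting at 4 and following transitions, the reachable set is {1, 2, 4}. That leaves 3 unreachable — 1 in total.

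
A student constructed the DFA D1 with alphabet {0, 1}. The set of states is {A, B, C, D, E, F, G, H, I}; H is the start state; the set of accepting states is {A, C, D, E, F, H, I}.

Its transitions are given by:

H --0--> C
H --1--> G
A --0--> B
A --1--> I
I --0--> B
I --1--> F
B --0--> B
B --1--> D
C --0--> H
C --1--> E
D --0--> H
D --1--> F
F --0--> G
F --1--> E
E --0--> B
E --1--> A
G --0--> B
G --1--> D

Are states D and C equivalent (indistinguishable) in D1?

Yes

Every state is reachable, so we keep all 9.
Initial partition by acceptance: {A,C,D,E,F,H,I} | {B,G}.
Refine {A,C,D,E,F,H,I} on symbol 0: members go to different blocks, giving {A,E,F,I} and {C,D,H}.
On input 1, block {C,D,H} splits into {C,D} and {H}.
The partition is now stable with 4 blocks: {A,E,F,I} | {B,G} | {C,D} | {H}.
D and C lie in the same block of the stable partition, so they are equivalent — no string distinguishes them.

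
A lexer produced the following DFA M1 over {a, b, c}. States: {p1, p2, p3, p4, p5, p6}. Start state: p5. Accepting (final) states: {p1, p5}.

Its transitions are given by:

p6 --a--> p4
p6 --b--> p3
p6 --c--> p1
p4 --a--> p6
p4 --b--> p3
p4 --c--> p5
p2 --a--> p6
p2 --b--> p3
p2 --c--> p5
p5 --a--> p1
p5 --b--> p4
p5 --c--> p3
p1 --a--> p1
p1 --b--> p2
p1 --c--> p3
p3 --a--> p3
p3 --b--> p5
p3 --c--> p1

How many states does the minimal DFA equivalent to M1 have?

Initial partition by acceptance: {p1,p5} | {p2,p3,p4,p6}.
Split {p2,p3,p4,p6} by δ(·,b) → {p2,p4,p6} and {p3}.
Stable partition: {p1,p5} | {p2,p4,p6} | {p3} — 3 equivalence classes.

3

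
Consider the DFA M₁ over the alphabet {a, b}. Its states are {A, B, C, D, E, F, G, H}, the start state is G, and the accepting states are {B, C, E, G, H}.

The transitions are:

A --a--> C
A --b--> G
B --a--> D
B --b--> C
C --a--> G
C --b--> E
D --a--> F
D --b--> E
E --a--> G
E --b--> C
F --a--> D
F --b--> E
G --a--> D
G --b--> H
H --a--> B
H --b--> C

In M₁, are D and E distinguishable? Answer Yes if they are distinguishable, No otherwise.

Yes

First remove the unreachable states {A}; 7 states remain.
Start with accepting vs non-accepting: {B,C,E,G,H} | {D,F}.
Split {B,C,E,G,H} by δ(·,a) → {C,E,H} and {B,G}.
No further refinement is possible. Final partition (3 blocks): {C,E,H} | {D,F} | {B,G}.
D and E end up in different blocks, so they are distinguishable. For instance, the string 'ε' is accepted from only E.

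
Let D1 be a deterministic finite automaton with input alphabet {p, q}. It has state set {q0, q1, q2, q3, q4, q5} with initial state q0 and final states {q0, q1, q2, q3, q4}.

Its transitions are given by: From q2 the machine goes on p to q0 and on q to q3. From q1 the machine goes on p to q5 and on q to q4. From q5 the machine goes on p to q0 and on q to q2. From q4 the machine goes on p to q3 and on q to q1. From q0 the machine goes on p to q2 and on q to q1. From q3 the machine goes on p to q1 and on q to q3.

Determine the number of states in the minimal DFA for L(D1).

All states are reachable from the start state.
Start with accepting vs non-accepting: {q0,q1,q2,q3,q4} | {q5}.
Split {q0,q1,q2,q3,q4} by δ(·,p) → {q0,q2,q3,q4} and {q1}.
On input p, block {q0,q2,q3,q4} splits into {q0,q2,q4} and {q3}.
Refine {q0,q2,q4} on symbol p: members go to different blocks, giving {q0,q2} and {q4}.
Refine {q0,q2} on symbol q: members go to different blocks, giving {q0} and {q2}.
The partition is now stable with 6 blocks: {q0} | {q5} | {q1} | {q3} | {q4} | {q2}.

6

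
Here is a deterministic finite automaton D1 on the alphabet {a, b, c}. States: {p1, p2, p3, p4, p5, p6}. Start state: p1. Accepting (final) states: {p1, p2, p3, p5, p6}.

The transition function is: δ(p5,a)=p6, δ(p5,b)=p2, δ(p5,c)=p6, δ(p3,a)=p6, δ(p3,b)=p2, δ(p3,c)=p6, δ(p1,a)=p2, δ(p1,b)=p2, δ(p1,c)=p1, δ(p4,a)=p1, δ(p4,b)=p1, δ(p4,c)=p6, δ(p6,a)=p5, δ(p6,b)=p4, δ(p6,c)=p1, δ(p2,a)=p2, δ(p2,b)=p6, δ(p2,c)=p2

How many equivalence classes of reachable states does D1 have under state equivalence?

5

First remove the unreachable states {p3}; 5 states remain.
Start with accepting vs non-accepting: {p1,p2,p5,p6} | {p4}.
On input b, block {p1,p2,p5,p6} splits into {p1,p2,p5} and {p6}.
Refine {p1,p2,p5} on symbol a: members go to different blocks, giving {p1,p2} and {p5}.
Split {p1,p2} by δ(·,b) → {p1} and {p2}.
Stable partition: {p1} | {p4} | {p6} | {p5} | {p2} — 5 equivalence classes.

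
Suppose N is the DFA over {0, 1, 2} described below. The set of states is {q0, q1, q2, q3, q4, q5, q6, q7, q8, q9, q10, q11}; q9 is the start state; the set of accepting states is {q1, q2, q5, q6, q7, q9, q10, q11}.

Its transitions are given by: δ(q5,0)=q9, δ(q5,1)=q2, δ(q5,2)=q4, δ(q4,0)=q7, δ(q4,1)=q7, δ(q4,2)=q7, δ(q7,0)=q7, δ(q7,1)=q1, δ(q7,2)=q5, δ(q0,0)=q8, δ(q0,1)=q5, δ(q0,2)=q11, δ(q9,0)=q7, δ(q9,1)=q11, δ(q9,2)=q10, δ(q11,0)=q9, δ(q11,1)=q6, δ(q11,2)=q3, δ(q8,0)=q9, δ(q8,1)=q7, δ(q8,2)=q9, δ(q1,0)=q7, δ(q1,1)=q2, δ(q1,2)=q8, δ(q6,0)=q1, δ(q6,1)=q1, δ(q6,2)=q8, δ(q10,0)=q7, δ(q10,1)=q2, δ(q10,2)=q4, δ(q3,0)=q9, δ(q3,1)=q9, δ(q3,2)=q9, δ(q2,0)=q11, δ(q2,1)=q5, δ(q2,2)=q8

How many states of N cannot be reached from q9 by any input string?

Starting at q9 and following transitions, the reachable set is {q1, q2, q3, q4, q5, q6, q7, q8, q9, q10, q11}. That leaves q0 unreachable — 1 in total.

1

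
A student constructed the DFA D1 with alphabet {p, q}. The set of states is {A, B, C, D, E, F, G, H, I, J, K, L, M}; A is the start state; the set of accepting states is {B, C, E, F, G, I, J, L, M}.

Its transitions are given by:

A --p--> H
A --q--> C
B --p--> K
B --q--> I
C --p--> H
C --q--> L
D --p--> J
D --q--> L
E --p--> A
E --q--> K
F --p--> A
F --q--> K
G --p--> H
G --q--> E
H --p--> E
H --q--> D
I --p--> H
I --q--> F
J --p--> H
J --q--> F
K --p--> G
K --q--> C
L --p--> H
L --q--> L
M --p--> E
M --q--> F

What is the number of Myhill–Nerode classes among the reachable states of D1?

6

States {B,I,M} cannot be reached from the start state, so discard them.
P0 = {C,E,F,G,J,L} | {A,D,H,K}.
Split {C,E,F,G,J,L} by δ(·,q) → {C,G,J,L} and {E,F}.
On input q, block {C,G,J,L} splits into {C,L} and {G,J}.
Refine {A,D,H,K} on symbol p: members go to different blocks, giving {D,K} and {A} and {H}.
The partition is now stable with 6 blocks: {C,L} | {D,K} | {E,F} | {G,J} | {A} | {H}.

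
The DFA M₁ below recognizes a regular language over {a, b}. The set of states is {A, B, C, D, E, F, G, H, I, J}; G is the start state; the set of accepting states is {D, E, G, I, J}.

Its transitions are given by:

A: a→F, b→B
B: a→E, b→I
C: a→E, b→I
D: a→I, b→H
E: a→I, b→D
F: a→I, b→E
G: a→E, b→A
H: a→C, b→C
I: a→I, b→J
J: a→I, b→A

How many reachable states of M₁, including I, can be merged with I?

2

Every state is reachable, so we keep all 10.
Initial partition by acceptance: {D,E,G,I,J} | {A,B,C,F,H}.
Refine {D,E,G,I,J} on symbol b: members go to different blocks, giving {D,G,J} and {E,I}.
Split {A,B,C,F,H} by δ(·,a) → {B,C,F} and {A,H}.
No further refinement is possible. Final partition (4 blocks): {D,G,J} | {B,C,F} | {E,I} | {A,H}.
State I belongs to the block {E,I}, which has 2 states.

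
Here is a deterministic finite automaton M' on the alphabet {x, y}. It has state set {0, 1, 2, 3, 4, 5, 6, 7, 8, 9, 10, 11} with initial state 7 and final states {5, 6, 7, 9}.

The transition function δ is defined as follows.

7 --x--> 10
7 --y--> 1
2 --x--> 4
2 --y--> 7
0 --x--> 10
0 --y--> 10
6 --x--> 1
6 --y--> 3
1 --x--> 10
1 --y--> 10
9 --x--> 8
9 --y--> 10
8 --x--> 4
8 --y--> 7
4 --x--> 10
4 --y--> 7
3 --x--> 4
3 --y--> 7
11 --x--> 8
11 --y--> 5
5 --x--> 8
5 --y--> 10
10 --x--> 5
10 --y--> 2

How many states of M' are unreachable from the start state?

No path from 7 leads to 0, 3, 6, 9, 11; the other 7 states are all reachable.

5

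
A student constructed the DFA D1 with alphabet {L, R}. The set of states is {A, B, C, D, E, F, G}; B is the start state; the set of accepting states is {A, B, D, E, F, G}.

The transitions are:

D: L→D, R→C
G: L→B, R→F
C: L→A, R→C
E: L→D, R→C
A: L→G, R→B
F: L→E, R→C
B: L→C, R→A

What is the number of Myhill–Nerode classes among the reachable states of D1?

All states are reachable from the start state.
Start with accepting vs non-accepting: {A,B,D,E,F,G} | {C}.
Split {A,B,D,E,F,G} by δ(·,L) → {A,D,E,F,G} and {B}.
Split {A,D,E,F,G} by δ(·,L) → {A,D,E,F} and {G}.
Refine {A,D,E,F} on symbol L: members go to different blocks, giving {D,E,F} and {A}.
The partition is now stable with 5 blocks: {D,E,F} | {C} | {B} | {G} | {A}.

5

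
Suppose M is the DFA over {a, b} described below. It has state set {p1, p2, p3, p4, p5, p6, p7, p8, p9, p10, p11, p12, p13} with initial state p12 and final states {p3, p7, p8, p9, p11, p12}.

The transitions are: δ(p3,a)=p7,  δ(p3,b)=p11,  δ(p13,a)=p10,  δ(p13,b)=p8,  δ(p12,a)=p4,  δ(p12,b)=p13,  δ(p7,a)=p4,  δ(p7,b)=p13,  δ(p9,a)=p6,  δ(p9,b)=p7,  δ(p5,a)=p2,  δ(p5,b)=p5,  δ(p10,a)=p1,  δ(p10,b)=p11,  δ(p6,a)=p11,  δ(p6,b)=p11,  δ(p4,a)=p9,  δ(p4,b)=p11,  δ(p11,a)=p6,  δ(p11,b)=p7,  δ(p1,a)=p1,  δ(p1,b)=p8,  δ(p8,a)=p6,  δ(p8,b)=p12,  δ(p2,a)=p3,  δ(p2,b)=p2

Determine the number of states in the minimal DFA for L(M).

Reachable states from the start: {p1,p4,p6,p7,p8,p9,p10,p11,p12,p13}. Unreachable: {p2,p3,p5} — drop them.
Start with accepting vs non-accepting: {p7,p8,p9,p11,p12} | {p1,p4,p6,p10,p13}.
Refine {p7,p8,p9,p11,p12} on symbol b: members go to different blocks, giving {p8,p9,p11} and {p7,p12}.
Split {p1,p4,p6,p10,p13} by δ(·,a) → {p1,p10,p13} and {p4,p6}.
No further refinement is possible. Final partition (4 blocks): {p8,p9,p11} | {p1,p10,p13} | {p7,p12} | {p4,p6}.

4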